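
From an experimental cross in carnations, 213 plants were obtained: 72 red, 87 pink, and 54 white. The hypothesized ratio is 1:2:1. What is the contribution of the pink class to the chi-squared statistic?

The 1:2:1 ratio has 4 parts, so with N = 213 the expected counts are:
  red: 213 × 1/4 = 53.25
  pink: 213 × 2/4 = 106.5
  white: 213 × 1/4 = 53.25
Contribution of pink: (87 − 106.5)² / 106.5 = 3.5704

3.570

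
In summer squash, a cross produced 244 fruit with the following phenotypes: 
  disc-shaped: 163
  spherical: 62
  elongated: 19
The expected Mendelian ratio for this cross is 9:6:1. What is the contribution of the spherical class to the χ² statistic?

9.511

Expected counts for N = 244 under a 9:6:1 ratio (total parts = 16):
  disc-shaped: 244 × 9/16 = 137.25
  spherical: 244 × 6/16 = 91.5
  elongated: 244 × 1/16 = 15.25
Contribution of spherical: (62 − 91.5)² / 91.5 = 9.5109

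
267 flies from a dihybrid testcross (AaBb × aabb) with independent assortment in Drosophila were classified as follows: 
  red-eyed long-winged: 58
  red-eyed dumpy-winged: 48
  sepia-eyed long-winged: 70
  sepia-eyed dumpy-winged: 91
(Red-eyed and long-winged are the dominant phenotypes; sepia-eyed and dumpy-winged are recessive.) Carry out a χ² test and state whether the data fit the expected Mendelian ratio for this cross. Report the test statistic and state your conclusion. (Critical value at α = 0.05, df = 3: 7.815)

A dihybrid testcross with independent assortment gives a 1:1:1:1 ratio.
The 1:1:1:1 ratio has 4 parts, so with N = 267 the expected counts are:
  red-eyed long-winged: 267 × 1/4 = 66.75
  red-eyed dumpy-winged: 267 × 1/4 = 66.75
  sepia-eyed long-winged: 267 × 1/4 = 66.75
  sepia-eyed dumpy-winged: 267 × 1/4 = 66.75
χ² = Σ (O − E)² / E
  red-eyed long-winged: (58 − 66.75)² / 66.75 = 1.1470
  red-eyed dumpy-winged: (48 − 66.75)² / 66.75 = 5.2669
  sepia-eyed long-winged: (70 − 66.75)² / 66.75 = 0.1582
  sepia-eyed dumpy-winged: (91 − 66.75)² / 66.75 = 8.8099
χ² = 1.1470 + 5.2669 + 0.1582 + 8.8099 = 15.382
Degrees of freedom = 4 − 1 = 3; critical value at α = 0.05 is 7.815.
Since 15.382 > 7.815, we reject the null hypothesis — the data do not fit the 1:1:1:1 ratio.

15.382; not consistent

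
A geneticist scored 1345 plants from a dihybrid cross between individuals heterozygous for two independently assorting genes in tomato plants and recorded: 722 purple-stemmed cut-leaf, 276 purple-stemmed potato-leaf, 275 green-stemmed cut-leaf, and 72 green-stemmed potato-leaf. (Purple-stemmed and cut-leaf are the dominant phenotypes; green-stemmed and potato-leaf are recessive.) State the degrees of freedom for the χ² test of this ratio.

3

A dihybrid F₂ with independent assortment and complete dominance at both loci gives a 9:3:3:1 phenotypic ratio.
A goodness-of-fit test with 4 phenotype classes has df = 4 − 1 = 3.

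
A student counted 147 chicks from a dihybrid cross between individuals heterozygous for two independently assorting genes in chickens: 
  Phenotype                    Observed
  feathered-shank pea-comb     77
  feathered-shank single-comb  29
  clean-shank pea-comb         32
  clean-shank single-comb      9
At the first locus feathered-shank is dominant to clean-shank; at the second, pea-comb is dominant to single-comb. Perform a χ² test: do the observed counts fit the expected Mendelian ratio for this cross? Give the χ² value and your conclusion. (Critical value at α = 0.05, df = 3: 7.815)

1.184; consistent

A dihybrid F₂ with independent assortment and complete dominance at both loci gives a 9:3:3:1 phenotypic ratio.
Expected counts for N = 147 under a 9:3:3:1 ratio (total parts = 16):
  feathered-shank pea-comb: 147 × 9/16 = 82.6875
  feathered-shank single-comb: 147 × 3/16 = 27.5625
  clean-shank pea-comb: 147 × 3/16 = 27.5625
  clean-shank single-comb: 147 × 1/16 = 9.1875
χ² = Σ (O − E)² / E
  feathered-shank pea-comb: (77 − 82.6875)² / 82.6875 = 0.3912
  feathered-shank single-comb: (29 − 27.5625)² / 27.5625 = 0.0750
  clean-shank pea-comb: (32 − 27.5625)² / 27.5625 = 0.7144
  clean-shank single-comb: (9 − 9.1875)² / 9.1875 = 0.0038
χ² = 0.3912 + 0.0750 + 0.7144 + 0.0038 = 1.1844 ≈ 1.184
Degrees of freedom = 4 − 1 = 3; critical value at α = 0.05 is 7.815.
Since 1.184 < 7.815, we fail to reject the null hypothesis — the data are consistent with the 9:3:3:1 ratio.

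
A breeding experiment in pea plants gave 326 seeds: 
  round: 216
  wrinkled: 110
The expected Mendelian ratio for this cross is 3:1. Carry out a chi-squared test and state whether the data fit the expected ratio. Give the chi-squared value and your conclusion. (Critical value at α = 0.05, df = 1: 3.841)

13.288; not consistent

The 3:1 ratio has 4 parts, so with N = 326 the expected counts are:
  round: 326 × 3/4 = 244.5
  wrinkled: 326 × 1/4 = 81.5
χ² = Σ (O − E)² / E
  round: (216 − 244.5)² / 244.5 = 3.3221
  wrinkled: (110 − 81.5)² / 81.5 = 9.9663
χ² = 3.3221 + 9.9663 = 13.2884 ≈ 13.288
Degrees of freedom = 2 − 1 = 1; critical value at α = 0.05 is 3.841.
Since 13.288 > 3.841, we reject the null hypothesis — the data do not fit the 3:1 ratio.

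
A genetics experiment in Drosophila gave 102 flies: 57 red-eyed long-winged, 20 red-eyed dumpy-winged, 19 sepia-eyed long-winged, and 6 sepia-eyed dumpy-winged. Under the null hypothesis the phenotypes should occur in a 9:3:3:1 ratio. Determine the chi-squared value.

0.065

Total ratio parts = 16. Expected numbers out of 102:
  red-eyed long-winged: 102 × 9/16 = 57.375
  red-eyed dumpy-winged: 102 × 3/16 = 19.125
  sepia-eyed long-winged: 102 × 3/16 = 19.125
  sepia-eyed dumpy-winged: 102 × 1/16 = 6.375
χ² = Σ (O − E)² / E
  red-eyed long-winged: (57 − 57.375)² / 57.375 = 0.0025
  red-eyed dumpy-winged: (20 − 19.125)² / 19.125 = 0.0400
  sepia-eyed long-winged: (19 − 19.125)² / 19.125 = 0.0008
  sepia-eyed dumpy-winged: (6 − 6.375)² / 6.375 = 0.0221
χ² = 0.0025 + 0.0400 + 0.0008 + 0.0221 = 0.0654 ≈ 0.065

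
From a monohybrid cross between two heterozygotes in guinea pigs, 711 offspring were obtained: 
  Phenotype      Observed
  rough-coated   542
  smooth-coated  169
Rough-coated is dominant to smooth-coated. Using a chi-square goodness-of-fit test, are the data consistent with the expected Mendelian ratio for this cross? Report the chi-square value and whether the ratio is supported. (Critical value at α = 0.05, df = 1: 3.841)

For a monohybrid cross between heterozygotes with complete dominance, the expected phenotypic ratio is 3:1.
Under the 3:1 hypothesis (Σ ratio = 4, N = 711):
  rough-coated: 711 × 3/4 = 533.25
  smooth-coated: 711 × 1/4 = 177.75
χ² = Σ (O − E)² / E
  rough-coated: (542 − 533.25)² / 533.25 = 0.1436
  smooth-coated: (169 − 177.75)² / 177.75 = 0.4307
χ² = 0.1436 + 0.4307 = 0.5743 ≈ 0.574
Degrees of freedom = 2 − 1 = 1; critical value at α = 0.05 is 3.841.
Since 0.574 < 3.841, we fail to reject the null hypothesis — the data are consistent with the 3:1 ratio.

0.574; consistent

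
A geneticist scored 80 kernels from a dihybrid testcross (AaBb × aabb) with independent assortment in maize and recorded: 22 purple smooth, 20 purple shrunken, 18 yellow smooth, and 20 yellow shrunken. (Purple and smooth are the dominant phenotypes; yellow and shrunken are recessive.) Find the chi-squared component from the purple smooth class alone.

A dihybrid testcross with independent assortment gives a 1:1:1:1 ratio.
Expected counts for N = 80 under a 1:1:1:1 ratio (total parts = 4):
  purple smooth: 80 × 1/4 = 20
  purple shrunken: 80 × 1/4 = 20
  yellow smooth: 80 × 1/4 = 20
  yellow shrunken: 80 × 1/4 = 20
Contribution of purple smooth: (22 − 20)² / 20 = 0.2000

0.200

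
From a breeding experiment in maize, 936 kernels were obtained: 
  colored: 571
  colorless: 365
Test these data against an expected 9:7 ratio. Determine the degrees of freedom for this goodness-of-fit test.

1

A goodness-of-fit test with 2 phenotype classes has df = 2 − 1 = 1.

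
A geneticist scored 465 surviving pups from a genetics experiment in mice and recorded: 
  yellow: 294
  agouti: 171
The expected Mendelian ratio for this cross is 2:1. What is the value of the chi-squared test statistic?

2.477

Total ratio parts = 3. Expected numbers out of 465:
  yellow: 465 × 2/3 = 310
  agouti: 465 × 1/3 = 155
χ² = Σ (O − E)² / E
  yellow: (294 − 310)² / 310 = 0.8258
  agouti: (171 − 155)² / 155 = 1.6516
χ² = 0.8258 + 1.6516 = 2.4774 ≈ 2.477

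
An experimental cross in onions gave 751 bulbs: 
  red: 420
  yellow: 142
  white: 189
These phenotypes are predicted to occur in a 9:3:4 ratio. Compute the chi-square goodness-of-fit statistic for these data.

0.032

Total ratio parts = 16. Expected numbers out of 751:
  red: 751 × 9/16 = 422.4375
  yellow: 751 × 3/16 = 140.8125
  white: 751 × 4/16 = 187.75
χ² = Σ (O − E)² / E
  red: (420 − 422.4375)² / 422.4375 = 0.0141
  yellow: (142 − 140.8125)² / 140.8125 = 0.0100
  white: (189 − 187.75)² / 187.75 = 0.0083
χ² = 0.0141 + 0.0100 + 0.0083 = 0.0324 ≈ 0.032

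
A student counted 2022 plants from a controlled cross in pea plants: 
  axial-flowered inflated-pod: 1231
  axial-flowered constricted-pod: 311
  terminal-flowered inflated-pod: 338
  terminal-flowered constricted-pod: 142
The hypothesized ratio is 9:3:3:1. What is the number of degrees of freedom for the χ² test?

A goodness-of-fit test with 4 phenotype classes has df = 4 − 1 = 3.

3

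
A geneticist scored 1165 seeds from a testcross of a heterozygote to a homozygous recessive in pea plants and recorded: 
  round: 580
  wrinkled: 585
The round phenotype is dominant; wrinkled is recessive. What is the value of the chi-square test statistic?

A testcross of a heterozygote (Aa × aa) gives a 1:1 phenotypic ratio.
The 1:1 ratio has 2 parts, so with N = 1165 the expected counts are:
  round: 1165 × 1/2 = 582.5
  wrinkled: 1165 × 1/2 = 582.5
χ² = Σ (O − E)² / E
  round: (580 − 582.5)² / 582.5 = 0.0107
  wrinkled: (585 − 582.5)² / 582.5 = 0.0107
χ² = 0.0107 + 0.0107 = 0.0214 ≈ 0.021

0.021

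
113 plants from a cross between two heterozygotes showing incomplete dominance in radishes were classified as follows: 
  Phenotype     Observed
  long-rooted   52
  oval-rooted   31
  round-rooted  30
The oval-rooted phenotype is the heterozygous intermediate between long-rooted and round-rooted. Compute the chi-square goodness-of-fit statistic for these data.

31.584

With incomplete dominance, a heterozygote × heterozygote cross gives a 1:2:1 phenotypic ratio.
The 1:2:1 ratio has 4 parts, so with N = 113 the expected counts are:
  long-rooted: 113 × 1/4 = 28.25
  oval-rooted: 113 × 2/4 = 56.5
  round-rooted: 113 × 1/4 = 28.25
χ² = Σ (O − E)² / E
  long-rooted: (52 − 28.25)² / 28.25 = 19.9668
  oval-rooted: (31 − 56.5)² / 56.5 = 11.5088
  round-rooted: (30 − 28.25)² / 28.25 = 0.1084
χ² = 19.9668 + 11.5088 + 0.1084 = 31.584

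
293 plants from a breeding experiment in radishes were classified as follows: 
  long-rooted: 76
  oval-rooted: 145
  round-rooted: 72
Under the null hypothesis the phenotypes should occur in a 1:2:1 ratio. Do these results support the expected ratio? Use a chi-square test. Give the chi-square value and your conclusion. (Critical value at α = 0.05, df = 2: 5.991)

0.140; consistent

Under the 1:2:1 hypothesis (Σ ratio = 4, N = 293):
  long-rooted: 293 × 1/4 = 73.25
  oval-rooted: 293 × 2/4 = 146.5
  round-rooted: 293 × 1/4 = 73.25
χ² = Σ (O − E)² / E
  long-rooted: (76 − 73.25)² / 73.25 = 0.1032
  oval-rooted: (145 − 146.5)² / 146.5 = 0.0154
  round-rooted: (72 − 73.25)² / 73.25 = 0.0213
χ² = 0.1032 + 0.0154 + 0.0213 = 0.1399 ≈ 0.140
Degrees of freedom = 3 − 1 = 2; critical value at α = 0.05 is 5.991.
Since 0.140 < 5.991, we fail to reject the null hypothesis — the data are consistent with the 1:2:1 ratio.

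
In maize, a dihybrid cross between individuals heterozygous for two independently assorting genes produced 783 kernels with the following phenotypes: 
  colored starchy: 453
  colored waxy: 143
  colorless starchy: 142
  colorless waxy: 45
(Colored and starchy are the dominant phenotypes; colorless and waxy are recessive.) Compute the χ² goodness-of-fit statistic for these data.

A dihybrid F₂ with independent assortment and complete dominance at both loci gives a 9:3:3:1 phenotypic ratio.
The 9:3:3:1 ratio has 16 parts, so with N = 783 the expected counts are:
  colored starchy: 783 × 9/16 = 440.4375
  colored waxy: 783 × 3/16 = 146.8125
  colorless starchy: 783 × 3/16 = 146.8125
  colorless waxy: 783 × 1/16 = 48.9375
χ² = Σ (O − E)² / E
  colored starchy: (453 − 440.4375)² / 440.4375 = 0.3583
  colored waxy: (143 − 146.8125)² / 146.8125 = 0.0990
  colorless starchy: (142 − 146.8125)² / 146.8125 = 0.1578
  colorless waxy: (45 − 48.9375)² / 48.9375 = 0.3168
χ² = 0.3583 + 0.0990 + 0.1578 + 0.3168 = 0.9319 ≈ 0.932

0.932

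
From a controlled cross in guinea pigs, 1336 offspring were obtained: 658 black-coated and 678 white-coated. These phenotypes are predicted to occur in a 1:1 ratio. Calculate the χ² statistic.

Total ratio parts = 2. Expected numbers out of 1336:
  black-coated: 1336 × 1/2 = 668
  white-coated: 1336 × 1/2 = 668
χ² = Σ (O − E)² / E
  black-coated: (658 − 668)² / 668 = 0.1497
  white-coated: (678 − 668)² / 668 = 0.1497
χ² = 0.1497 + 0.1497 = 0.2994 ≈ 0.299

0.299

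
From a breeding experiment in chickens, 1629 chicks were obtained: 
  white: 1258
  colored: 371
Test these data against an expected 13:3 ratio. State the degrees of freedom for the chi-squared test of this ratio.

1

A goodness-of-fit test with 2 phenotype classes has df = 2 − 1 = 1.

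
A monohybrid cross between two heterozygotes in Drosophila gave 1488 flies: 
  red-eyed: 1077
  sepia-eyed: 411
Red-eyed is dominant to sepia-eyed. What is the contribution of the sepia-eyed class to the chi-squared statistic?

For a monohybrid cross between heterozygotes with complete dominance, the expected phenotypic ratio is 3:1.
Total ratio parts = 4. Expected numbers out of 1488:
  red-eyed: 1488 × 3/4 = 1116
  sepia-eyed: 1488 × 1/4 = 372
Contribution of sepia-eyed: (411 − 372)² / 372 = 4.0887

4.089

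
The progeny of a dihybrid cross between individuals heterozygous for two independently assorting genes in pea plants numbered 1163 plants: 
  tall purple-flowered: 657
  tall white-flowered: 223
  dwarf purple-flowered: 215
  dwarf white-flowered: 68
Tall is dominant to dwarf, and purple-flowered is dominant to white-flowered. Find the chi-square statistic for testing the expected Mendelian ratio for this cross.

0.469

A dihybrid F₂ with independent assortment and complete dominance at both loci gives a 9:3:3:1 phenotypic ratio.
Under the 9:3:3:1 hypothesis (Σ ratio = 16, N = 1163):
  tall purple-flowered: 1163 × 9/16 = 654.1875
  tall white-flowered: 1163 × 3/16 = 218.0625
  dwarf purple-flowered: 1163 × 3/16 = 218.0625
  dwarf white-flowered: 1163 × 1/16 = 72.6875
χ² = Σ (O − E)² / E
  tall purple-flowered: (657 − 654.1875)² / 654.1875 = 0.0121
  tall white-flowered: (223 − 218.0625)² / 218.0625 = 0.1118
  dwarf purple-flowered: (215 − 218.0625)² / 218.0625 = 0.0430
  dwarf white-flowered: (68 − 72.6875)² / 72.6875 = 0.3023
χ² = 0.0121 + 0.1118 + 0.0430 + 0.3023 = 0.4692 ≈ 0.469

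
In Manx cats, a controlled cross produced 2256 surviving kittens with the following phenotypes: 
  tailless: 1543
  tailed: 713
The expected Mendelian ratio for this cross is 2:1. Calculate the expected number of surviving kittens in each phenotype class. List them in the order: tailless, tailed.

1504, 752

Expected counts for N = 2256 under a 2:1 ratio (total parts = 3):
  tailless: 2256 × 2/3 = 1504
  tailed: 2256 × 1/3 = 752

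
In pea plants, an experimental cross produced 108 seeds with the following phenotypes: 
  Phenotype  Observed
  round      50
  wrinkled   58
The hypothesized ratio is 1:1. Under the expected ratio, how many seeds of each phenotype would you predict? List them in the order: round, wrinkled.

Under the 1:1 hypothesis (Σ ratio = 2, N = 108):
  round: 108 × 1/2 = 54
  wrinkled: 108 × 1/2 = 54

54, 54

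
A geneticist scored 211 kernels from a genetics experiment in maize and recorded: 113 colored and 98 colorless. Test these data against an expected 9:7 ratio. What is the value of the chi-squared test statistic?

Expected counts for N = 211 under a 9:7 ratio (total parts = 16):
  colored: 211 × 9/16 = 118.6875
  colorless: 211 × 7/16 = 92.3125
χ² = Σ (O − E)² / E
  colored: (113 − 118.6875)² / 118.6875 = 0.2725
  colorless: (98 − 92.3125)² / 92.3125 = 0.3504
χ² = 0.2725 + 0.3504 = 0.6229 ≈ 0.623

0.623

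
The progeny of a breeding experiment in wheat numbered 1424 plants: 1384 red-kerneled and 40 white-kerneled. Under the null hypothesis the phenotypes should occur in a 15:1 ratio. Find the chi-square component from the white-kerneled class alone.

26.978

Total ratio parts = 16. Expected numbers out of 1424:
  red-kerneled: 1424 × 15/16 = 1335
  white-kerneled: 1424 × 1/16 = 89
Contribution of white-kerneled: (40 − 89)² / 89 = 26.9775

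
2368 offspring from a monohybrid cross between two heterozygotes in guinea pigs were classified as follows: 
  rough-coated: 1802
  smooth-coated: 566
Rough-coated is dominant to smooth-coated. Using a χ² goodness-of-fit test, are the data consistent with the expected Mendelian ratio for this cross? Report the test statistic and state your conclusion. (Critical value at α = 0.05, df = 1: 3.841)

For a monohybrid cross between heterozygotes with complete dominance, the expected phenotypic ratio is 3:1.
Total ratio parts = 4. Expected numbers out of 2368:
  rough-coated: 2368 × 3/4 = 1776
  smooth-coated: 2368 × 1/4 = 592
χ² = Σ (O − E)² / E
  rough-coated: (1802 − 1776)² / 1776 = 0.3806
  smooth-coated: (566 − 592)² / 592 = 1.1419
χ² = 0.3806 + 1.1419 = 1.5225 ≈ 1.523
Degrees of freedom = 2 − 1 = 1; critical value at α = 0.05 is 3.841.
Since 1.523 < 3.841, we fail to reject the null hypothesis — the data are consistent with the 3:1 ratio.

1.523; consistent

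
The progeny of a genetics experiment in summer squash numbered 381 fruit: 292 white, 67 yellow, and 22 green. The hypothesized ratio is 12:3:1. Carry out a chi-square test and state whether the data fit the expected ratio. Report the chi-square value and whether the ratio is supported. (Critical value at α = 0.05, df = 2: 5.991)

0.550; consistent

Expected counts for N = 381 under a 12:3:1 ratio (total parts = 16):
  white: 381 × 12/16 = 285.75
  yellow: 381 × 3/16 = 71.4375
  green: 381 × 1/16 = 23.8125
χ² = Σ (O − E)² / E
  white: (292 − 285.75)² / 285.75 = 0.1367
  yellow: (67 − 71.4375)² / 71.4375 = 0.2756
  green: (22 − 23.8125)² / 23.8125 = 0.1380
χ² = 0.1367 + 0.2756 + 0.1380 = 0.5503 ≈ 0.550
Degrees of freedom = 3 − 1 = 2; critical value at α = 0.05 is 5.991.
Since 0.550 < 5.991, we fail to reject the null hypothesis — the data are consistent with the 12:3:1 ratio.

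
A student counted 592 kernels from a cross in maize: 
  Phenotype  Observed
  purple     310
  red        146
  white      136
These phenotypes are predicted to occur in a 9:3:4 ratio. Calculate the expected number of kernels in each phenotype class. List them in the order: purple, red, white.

Expected counts for N = 592 under a 9:3:4 ratio (total parts = 16):
  purple: 592 × 9/16 = 333
  red: 592 × 3/16 = 111
  white: 592 × 4/16 = 148

333, 111, 148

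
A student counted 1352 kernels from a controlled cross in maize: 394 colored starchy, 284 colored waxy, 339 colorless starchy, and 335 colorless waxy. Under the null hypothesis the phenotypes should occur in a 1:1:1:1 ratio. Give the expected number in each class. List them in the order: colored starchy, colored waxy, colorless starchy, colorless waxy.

338, 338, 338, 338

Under the 1:1:1:1 hypothesis (Σ ratio = 4, N = 1352):
  colored starchy: 1352 × 1/4 = 338
  colored waxy: 1352 × 1/4 = 338
  colorless starchy: 1352 × 1/4 = 338
  colorless waxy: 1352 × 1/4 = 338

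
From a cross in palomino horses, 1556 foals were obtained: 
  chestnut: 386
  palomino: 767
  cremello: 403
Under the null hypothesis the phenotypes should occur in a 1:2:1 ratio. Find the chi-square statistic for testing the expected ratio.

Total ratio parts = 4. Expected numbers out of 1556:
  chestnut: 1556 × 1/4 = 389
  palomino: 1556 × 2/4 = 778
  cremello: 1556 × 1/4 = 389
χ² = Σ (O − E)² / E
  chestnut: (386 − 389)² / 389 = 0.0231
  palomino: (767 − 778)² / 778 = 0.1555
  cremello: (403 − 389)² / 389 = 0.5039
χ² = 0.0231 + 0.1555 + 0.5039 = 0.6825 ≈ 0.683

0.683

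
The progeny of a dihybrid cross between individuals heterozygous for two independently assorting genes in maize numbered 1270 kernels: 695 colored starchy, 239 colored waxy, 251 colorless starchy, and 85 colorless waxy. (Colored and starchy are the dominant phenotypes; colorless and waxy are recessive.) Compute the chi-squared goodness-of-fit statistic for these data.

A dihybrid F₂ with independent assortment and complete dominance at both loci gives a 9:3:3:1 phenotypic ratio.
The 9:3:3:1 ratio has 16 parts, so with N = 1270 the expected counts are:
  colored starchy: 1270 × 9/16 = 714.375
  colored waxy: 1270 × 3/16 = 238.125
  colorless starchy: 1270 × 3/16 = 238.125
  colorless waxy: 1270 × 1/16 = 79.375
χ² = Σ (O − E)² / E
  colored starchy: (695 − 714.375)² / 714.375 = 0.5255
  colored waxy: (239 − 238.125)² / 238.125 = 0.0032
  colorless starchy: (251 − 238.125)² / 238.125 = 0.6961
  colorless waxy: (85 − 79.375)² / 79.375 = 0.3986
χ² = 0.5255 + 0.0032 + 0.6961 + 0.3986 = 1.6234 ≈ 1.623

1.623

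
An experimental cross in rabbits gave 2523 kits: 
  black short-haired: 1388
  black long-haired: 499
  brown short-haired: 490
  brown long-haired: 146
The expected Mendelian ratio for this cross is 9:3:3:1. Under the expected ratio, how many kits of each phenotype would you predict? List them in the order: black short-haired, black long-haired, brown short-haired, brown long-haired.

1419.1875, 473.0625, 473.0625, 157.6875

Expected counts for N = 2523 under a 9:3:3:1 ratio (total parts = 16):
  black short-haired: 2523 × 9/16 = 1419.1875
  black long-haired: 2523 × 3/16 = 473.0625
  brown short-haired: 2523 × 3/16 = 473.0625
  brown long-haired: 2523 × 1/16 = 157.6875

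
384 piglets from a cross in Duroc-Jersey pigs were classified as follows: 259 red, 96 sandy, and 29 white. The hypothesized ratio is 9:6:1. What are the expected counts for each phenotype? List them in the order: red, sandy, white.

216, 144, 24

The 9:6:1 ratio has 16 parts, so with N = 384 the expected counts are:
  red: 384 × 9/16 = 216
  sandy: 384 × 6/16 = 144
  white: 384 × 1/16 = 24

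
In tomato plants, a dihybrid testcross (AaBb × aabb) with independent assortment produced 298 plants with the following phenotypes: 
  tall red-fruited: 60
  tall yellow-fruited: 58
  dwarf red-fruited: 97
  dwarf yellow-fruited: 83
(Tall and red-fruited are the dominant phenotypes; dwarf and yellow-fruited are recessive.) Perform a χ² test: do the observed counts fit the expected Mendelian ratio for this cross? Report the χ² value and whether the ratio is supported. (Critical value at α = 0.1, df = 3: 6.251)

14.242; not consistent

A dihybrid testcross with independent assortment gives a 1:1:1:1 ratio.
Total ratio parts = 4. Expected numbers out of 298:
  tall red-fruited: 298 × 1/4 = 74.5
  tall yellow-fruited: 298 × 1/4 = 74.5
  dwarf red-fruited: 298 × 1/4 = 74.5
  dwarf yellow-fruited: 298 × 1/4 = 74.5
χ² = Σ (O − E)² / E
  tall red-fruited: (60 − 74.5)² / 74.5 = 2.8221
  tall yellow-fruited: (58 − 74.5)² / 74.5 = 3.6544
  dwarf red-fruited: (97 − 74.5)² / 74.5 = 6.7953
  dwarf yellow-fruited: (83 − 74.5)² / 74.5 = 0.9698
χ² = 2.8221 + 3.6544 + 6.7953 + 0.9698 = 14.2416 ≈ 14.242
Degrees of freedom = 4 − 1 = 3; critical value at α = 0.1 is 6.251.
Since 14.242 > 6.251, we reject the null hypothesis — the data do not fit the 1:1:1:1 ratio.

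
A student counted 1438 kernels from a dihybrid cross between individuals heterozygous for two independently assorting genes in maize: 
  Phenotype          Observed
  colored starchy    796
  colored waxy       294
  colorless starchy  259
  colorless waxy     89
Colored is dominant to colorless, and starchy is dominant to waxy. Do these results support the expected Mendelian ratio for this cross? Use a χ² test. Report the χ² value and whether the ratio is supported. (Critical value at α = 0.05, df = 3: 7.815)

A dihybrid F₂ with independent assortment and complete dominance at both loci gives a 9:3:3:1 phenotypic ratio.
Total ratio parts = 16. Expected numbers out of 1438:
  colored starchy: 1438 × 9/16 = 808.875
  colored waxy: 1438 × 3/16 = 269.625
  colorless starchy: 1438 × 3/16 = 269.625
  colorless waxy: 1438 × 1/16 = 89.875
χ² = Σ (O − E)² / E
  colored starchy: (796 − 808.875)² / 808.875 = 0.2049
  colored waxy: (294 − 269.625)² / 269.625 = 2.2036
  colorless starchy: (259 − 269.625)² / 269.625 = 0.4187
  colorless waxy: (89 − 89.875)² / 89.875 = 0.0085
χ² = 0.2049 + 2.2036 + 0.4187 + 0.0085 = 2.8357 ≈ 2.836
Degrees of freedom = 4 − 1 = 3; critical value at α = 0.05 is 7.815.
Since 2.836 < 7.815, we fail to reject the null hypothesis — the data are consistent with the 9:3:3:1 ratio.

2.836; consistent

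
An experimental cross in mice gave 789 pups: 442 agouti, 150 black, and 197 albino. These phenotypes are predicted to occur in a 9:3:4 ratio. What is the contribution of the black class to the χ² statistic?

The 9:3:4 ratio has 16 parts, so with N = 789 the expected counts are:
  agouti: 789 × 9/16 = 443.8125
  black: 789 × 3/16 = 147.9375
  albino: 789 × 4/16 = 197.25
Contribution of black: (150 − 147.9375)² / 147.9375 = 0.0288

0.029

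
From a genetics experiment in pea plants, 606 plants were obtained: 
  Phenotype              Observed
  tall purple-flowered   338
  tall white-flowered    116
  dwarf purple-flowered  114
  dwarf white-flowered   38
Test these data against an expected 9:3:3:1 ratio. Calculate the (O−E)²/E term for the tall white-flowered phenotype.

0.050

The 9:3:3:1 ratio has 16 parts, so with N = 606 the expected counts are:
  tall purple-flowered: 606 × 9/16 = 340.875
  tall white-flowered: 606 × 3/16 = 113.625
  dwarf purple-flowered: 606 × 3/16 = 113.625
  dwarf white-flowered: 606 × 1/16 = 37.875
Contribution of tall white-flowered: (116 − 113.625)² / 113.625 = 0.0496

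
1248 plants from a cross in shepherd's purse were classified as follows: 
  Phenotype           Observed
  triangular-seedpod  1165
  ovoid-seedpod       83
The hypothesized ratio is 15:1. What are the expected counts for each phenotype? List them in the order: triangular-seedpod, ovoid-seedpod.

Total ratio parts = 16. Expected numbers out of 1248:
  triangular-seedpod: 1248 × 15/16 = 1170
  ovoid-seedpod: 1248 × 1/16 = 78

1170, 78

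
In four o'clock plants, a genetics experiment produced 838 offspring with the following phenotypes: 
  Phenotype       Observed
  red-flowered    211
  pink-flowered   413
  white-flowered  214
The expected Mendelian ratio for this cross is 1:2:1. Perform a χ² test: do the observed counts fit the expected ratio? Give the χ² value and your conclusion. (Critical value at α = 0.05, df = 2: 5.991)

The 1:2:1 ratio has 4 parts, so with N = 838 the expected counts are:
  red-flowered: 838 × 1/4 = 209.5
  pink-flowered: 838 × 2/4 = 419
  white-flowered: 838 × 1/4 = 209.5
χ² = Σ (O − E)² / E
  red-flowered: (211 − 209.5)² / 209.5 = 0.0107
  pink-flowered: (413 − 419)² / 419 = 0.0859
  white-flowered: (214 − 209.5)² / 209.5 = 0.0967
χ² = 0.0107 + 0.0859 + 0.0967 = 0.1933 ≈ 0.193
Degrees of freedom = 3 − 1 = 2; critical value at α = 0.05 is 5.991.
Since 0.193 < 5.991, we fail to reject the null hypothesis — the data are consistent with the 1:2:1 ratio.

0.193; consistent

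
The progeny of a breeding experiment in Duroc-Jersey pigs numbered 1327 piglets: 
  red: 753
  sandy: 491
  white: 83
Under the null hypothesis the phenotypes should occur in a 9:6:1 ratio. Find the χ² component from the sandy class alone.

Under the 9:6:1 hypothesis (Σ ratio = 16, N = 1327):
  red: 1327 × 9/16 = 746.4375
  sandy: 1327 × 6/16 = 497.625
  white: 1327 × 1/16 = 82.9375
Contribution of sandy: (491 − 497.625)² / 497.625 = 0.0882

0.088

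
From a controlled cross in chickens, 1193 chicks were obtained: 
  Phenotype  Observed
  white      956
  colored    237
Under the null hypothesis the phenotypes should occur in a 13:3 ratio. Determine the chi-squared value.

The 13:3 ratio has 16 parts, so with N = 1193 the expected counts are:
  white: 1193 × 13/16 = 969.3125
  colored: 1193 × 3/16 = 223.6875
χ² = Σ (O − E)² / E
  white: (956 − 969.3125)² / 969.3125 = 0.1828
  colored: (237 − 223.6875)² / 223.6875 = 0.7923
χ² = 0.1828 + 0.7923 = 0.9751 ≈ 0.975

0.975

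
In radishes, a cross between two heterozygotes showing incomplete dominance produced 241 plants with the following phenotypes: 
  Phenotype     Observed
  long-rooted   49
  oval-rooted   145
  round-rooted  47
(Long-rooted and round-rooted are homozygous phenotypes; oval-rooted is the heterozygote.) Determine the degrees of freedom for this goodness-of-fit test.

2

With incomplete dominance, a heterozygote × heterozygote cross gives a 1:2:1 phenotypic ratio.
A goodness-of-fit test with 3 phenotype classes has df = 3 − 1 = 2.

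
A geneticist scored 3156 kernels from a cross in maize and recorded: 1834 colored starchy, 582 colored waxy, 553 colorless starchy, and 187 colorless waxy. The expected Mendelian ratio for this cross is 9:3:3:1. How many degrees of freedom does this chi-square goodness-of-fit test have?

3

A goodness-of-fit test with 4 phenotype classes has df = 4 − 1 = 3.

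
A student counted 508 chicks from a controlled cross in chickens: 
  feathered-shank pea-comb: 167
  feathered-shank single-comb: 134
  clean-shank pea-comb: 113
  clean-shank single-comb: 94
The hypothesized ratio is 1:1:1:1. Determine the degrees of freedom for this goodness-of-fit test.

3

A goodness-of-fit test with 4 phenotype classes has df = 4 − 1 = 3.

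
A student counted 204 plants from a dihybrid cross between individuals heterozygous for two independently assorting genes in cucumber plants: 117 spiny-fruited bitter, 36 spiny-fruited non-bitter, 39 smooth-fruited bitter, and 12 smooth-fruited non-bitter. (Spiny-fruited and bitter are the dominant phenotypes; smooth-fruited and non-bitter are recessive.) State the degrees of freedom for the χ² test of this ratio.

A dihybrid F₂ with independent assortment and complete dominance at both loci gives a 9:3:3:1 phenotypic ratio.
A goodness-of-fit test with 4 phenotype classes has df = 4 − 1 = 3.

3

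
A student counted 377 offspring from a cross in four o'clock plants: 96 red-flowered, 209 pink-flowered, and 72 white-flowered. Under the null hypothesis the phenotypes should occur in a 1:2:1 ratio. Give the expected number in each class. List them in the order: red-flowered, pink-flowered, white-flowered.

94.25, 188.5, 94.25

Expected counts for N = 377 under a 1:2:1 ratio (total parts = 4):
  red-flowered: 377 × 1/4 = 94.25
  pink-flowered: 377 × 2/4 = 188.5
  white-flowered: 377 × 1/4 = 94.25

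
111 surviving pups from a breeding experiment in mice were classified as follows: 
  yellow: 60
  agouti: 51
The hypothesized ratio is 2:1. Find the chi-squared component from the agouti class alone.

Total ratio parts = 3. Expected numbers out of 111:
  yellow: 111 × 2/3 = 74
  agouti: 111 × 1/3 = 37
Contribution of agouti: (51 − 37)² / 37 = 5.2973

5.297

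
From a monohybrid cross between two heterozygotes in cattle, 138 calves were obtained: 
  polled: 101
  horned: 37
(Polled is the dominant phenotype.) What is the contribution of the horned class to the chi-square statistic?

0.181

For a monohybrid cross between heterozygotes with complete dominance, the expected phenotypic ratio is 3:1.
Under the 3:1 hypothesis (Σ ratio = 4, N = 138):
  polled: 138 × 3/4 = 103.5
  horned: 138 × 1/4 = 34.5
Contribution of horned: (37 − 34.5)² / 34.5 = 0.1812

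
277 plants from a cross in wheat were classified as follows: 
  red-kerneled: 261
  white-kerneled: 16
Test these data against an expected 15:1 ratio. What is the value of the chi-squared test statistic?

0.106

The 15:1 ratio has 16 parts, so with N = 277 the expected counts are:
  red-kerneled: 277 × 15/16 = 259.6875
  white-kerneled: 277 × 1/16 = 17.3125
χ² = Σ (O − E)² / E
  red-kerneled: (261 − 259.6875)² / 259.6875 = 0.0066
  white-kerneled: (16 − 17.3125)² / 17.3125 = 0.0995
χ² = 0.0066 + 0.0995 = 0.1061 ≈ 0.106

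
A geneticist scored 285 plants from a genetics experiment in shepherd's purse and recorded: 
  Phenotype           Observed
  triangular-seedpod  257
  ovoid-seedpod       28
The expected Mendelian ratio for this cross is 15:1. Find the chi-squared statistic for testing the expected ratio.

6.215

Under the 15:1 hypothesis (Σ ratio = 16, N = 285):
  triangular-seedpod: 285 × 15/16 = 267.1875
  ovoid-seedpod: 285 × 1/16 = 17.8125
χ² = Σ (O − E)² / E
  triangular-seedpod: (257 − 267.1875)² / 267.1875 = 0.3884
  ovoid-seedpod: (28 − 17.8125)² / 17.8125 = 5.8265
χ² = 0.3884 + 5.8265 = 6.2149 ≈ 6.215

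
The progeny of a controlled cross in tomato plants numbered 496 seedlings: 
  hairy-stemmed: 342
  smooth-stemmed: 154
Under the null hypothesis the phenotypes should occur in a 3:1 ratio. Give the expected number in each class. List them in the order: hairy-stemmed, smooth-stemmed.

372, 124

Under the 3:1 hypothesis (Σ ratio = 4, N = 496):
  hairy-stemmed: 496 × 3/4 = 372
  smooth-stemmed: 496 × 1/4 = 124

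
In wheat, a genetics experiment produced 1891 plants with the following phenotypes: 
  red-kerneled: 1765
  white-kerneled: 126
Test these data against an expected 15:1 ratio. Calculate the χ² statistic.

0.551

Total ratio parts = 16. Expected numbers out of 1891:
  red-kerneled: 1891 × 15/16 = 1772.8125
  white-kerneled: 1891 × 1/16 = 118.1875
χ² = Σ (O − E)² / E
  red-kerneled: (1765 − 1772.8125)² / 1772.8125 = 0.0344
  white-kerneled: (126 − 118.1875)² / 118.1875 = 0.5164
χ² = 0.0344 + 0.5164 = 0.5508 ≈ 0.551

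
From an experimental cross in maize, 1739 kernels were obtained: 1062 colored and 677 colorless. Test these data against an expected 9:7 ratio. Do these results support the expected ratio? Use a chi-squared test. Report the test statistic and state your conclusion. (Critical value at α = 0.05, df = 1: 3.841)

16.414; not consistent

The 9:7 ratio has 16 parts, so with N = 1739 the expected counts are:
  colored: 1739 × 9/16 = 978.1875
  colorless: 1739 × 7/16 = 760.8125
χ² = Σ (O − E)² / E
  colored: (1062 − 978.1875)² / 978.1875 = 7.1812
  colorless: (677 − 760.8125)² / 760.8125 = 9.2329
χ² = 7.1812 + 9.2329 = 16.4141 ≈ 16.414
Degrees of freedom = 2 − 1 = 1; critical value at α = 0.05 is 3.841.
Since 16.414 > 3.841, we reject the null hypothesis — the data do not fit the 9:7 ratio.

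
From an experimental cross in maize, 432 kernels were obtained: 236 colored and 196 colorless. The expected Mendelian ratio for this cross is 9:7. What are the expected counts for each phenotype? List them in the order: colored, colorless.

Expected counts for N = 432 under a 9:7 ratio (total parts = 16):
  colored: 432 × 9/16 = 243
  colorless: 432 × 7/16 = 189

243, 189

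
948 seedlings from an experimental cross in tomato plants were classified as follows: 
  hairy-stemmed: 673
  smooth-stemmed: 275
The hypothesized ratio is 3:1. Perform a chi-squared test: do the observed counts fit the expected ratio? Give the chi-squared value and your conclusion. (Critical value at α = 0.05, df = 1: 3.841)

The 3:1 ratio has 4 parts, so with N = 948 the expected counts are:
  hairy-stemmed: 948 × 3/4 = 711
  smooth-stemmed: 948 × 1/4 = 237
χ² = Σ (O − E)² / E
  hairy-stemmed: (673 − 711)² / 711 = 2.0309
  smooth-stemmed: (275 − 237)² / 237 = 6.0928
χ² = 2.0309 + 6.0928 = 8.1237 ≈ 8.124
Degrees of freedom = 2 − 1 = 1; critical value at α = 0.05 is 3.841.
Since 8.124 > 3.841, we reject the null hypothesis — the data do not fit the 3:1 ratio.

8.124; not consistent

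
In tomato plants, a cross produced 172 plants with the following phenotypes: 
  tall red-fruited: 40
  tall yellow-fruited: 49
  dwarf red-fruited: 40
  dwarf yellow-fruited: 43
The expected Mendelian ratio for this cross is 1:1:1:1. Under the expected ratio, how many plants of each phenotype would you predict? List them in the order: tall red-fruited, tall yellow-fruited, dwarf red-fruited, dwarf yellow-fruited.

43, 43, 43, 43

Under the 1:1:1:1 hypothesis (Σ ratio = 4, N = 172):
  tall red-fruited: 172 × 1/4 = 43
  tall yellow-fruited: 172 × 1/4 = 43
  dwarf red-fruited: 172 × 1/4 = 43
  dwarf yellow-fruited: 172 × 1/4 = 43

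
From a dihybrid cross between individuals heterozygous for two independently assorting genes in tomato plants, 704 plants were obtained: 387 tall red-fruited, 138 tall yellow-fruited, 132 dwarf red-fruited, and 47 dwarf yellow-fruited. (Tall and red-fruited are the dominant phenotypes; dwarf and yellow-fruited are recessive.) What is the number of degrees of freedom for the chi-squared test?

3

A dihybrid F₂ with independent assortment and complete dominance at both loci gives a 9:3:3:1 phenotypic ratio.
A goodness-of-fit test with 4 phenotype classes has df = 4 − 1 = 3.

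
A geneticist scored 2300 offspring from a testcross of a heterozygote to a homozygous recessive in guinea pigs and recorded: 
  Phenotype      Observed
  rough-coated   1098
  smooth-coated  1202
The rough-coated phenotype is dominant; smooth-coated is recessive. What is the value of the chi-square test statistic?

A testcross of a heterozygote (Aa × aa) gives a 1:1 phenotypic ratio.
Expected counts for N = 2300 under a 1:1 ratio (total parts = 2):
  rough-coated: 2300 × 1/2 = 1150
  smooth-coated: 2300 × 1/2 = 1150
χ² = Σ (O − E)² / E
  rough-coated: (1098 − 1150)² / 1150 = 2.3513
  smooth-coated: (1202 − 1150)² / 1150 = 2.3513
χ² = 2.3513 + 2.3513 = 4.7026 ≈ 4.703

4.703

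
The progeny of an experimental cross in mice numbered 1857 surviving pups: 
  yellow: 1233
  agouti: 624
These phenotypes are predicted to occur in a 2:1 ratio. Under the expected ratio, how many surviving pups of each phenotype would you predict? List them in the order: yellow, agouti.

1238, 619

Total ratio parts = 3. Expected numbers out of 1857:
  yellow: 1857 × 2/3 = 1238
  agouti: 1857 × 1/3 = 619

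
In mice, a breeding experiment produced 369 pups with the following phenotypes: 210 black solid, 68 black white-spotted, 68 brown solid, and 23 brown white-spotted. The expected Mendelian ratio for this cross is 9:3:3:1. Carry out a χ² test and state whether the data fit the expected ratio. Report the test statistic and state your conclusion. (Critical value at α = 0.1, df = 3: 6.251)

Total ratio parts = 16. Expected numbers out of 369:
  black solid: 369 × 9/16 = 207.5625
  black white-spotted: 369 × 3/16 = 69.1875
  brown solid: 369 × 3/16 = 69.1875
  brown white-spotted: 369 × 1/16 = 23.0625
χ² = Σ (O − E)² / E
  black solid: (210 − 207.5625)² / 207.5625 = 0.0286
  black white-spotted: (68 − 69.1875)² / 69.1875 = 0.0204
  brown solid: (68 − 69.1875)² / 69.1875 = 0.0204
  brown white-spotted: (23 − 23.0625)² / 23.0625 = 0.0002
χ² = 0.0286 + 0.0204 + 0.0204 + 0.0002 = 0.0696 ≈ 0.070
Degrees of freedom = 4 − 1 = 3; critical value at α = 0.1 is 6.251.
Since 0.070 < 6.251, we fail to reject the null hypothesis — the data are consistent with the 9:3:3:1 ratio.

0.070; consistent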